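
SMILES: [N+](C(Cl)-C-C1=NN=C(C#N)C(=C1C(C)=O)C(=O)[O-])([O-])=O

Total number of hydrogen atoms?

6

Hydrogens are implicit in SMILES; fill each atom to its normal valence:
  4 × C (aromatic): no H
  3 × C: no H
  3 × O: no H
  2 × N (aromatic): no H
  2 × O (charge -1): no H
  1 × C: 3 H
  1 × C: 2 H
  1 × C: 1 H
  1 × Cl: no H
  1 × N: no H
  1 × N (charge +1): no H
  Total hydrogens = 6.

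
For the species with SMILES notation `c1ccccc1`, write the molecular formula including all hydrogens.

Heavy atoms from the SMILES: 6 C.
Implicit hydrogens by atom environment:
  6 × C (aromatic): 1 H each → 6
  Total hydrogens = 6.
Molecular formula: C6H6

C6H6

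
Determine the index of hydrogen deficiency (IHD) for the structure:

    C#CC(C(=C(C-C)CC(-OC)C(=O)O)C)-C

4

Molecular formula from the SMILES: C13H20O3.
DoU = (2C + 2 + N − H − X)/2 = (2·13 + 2 + 0 − 20 − 0)/2 = 8/2 = 4.
(Structurally: 0 ring(s) + 4 π bond(s) = 4.)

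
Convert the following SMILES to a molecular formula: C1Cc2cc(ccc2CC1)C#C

Heavy atoms from the SMILES: 12 C.
Implicit hydrogens by atom environment:
  4 × C: 2 H each → 8
  3 × C (aromatic): 1 H each → 3
  3 × C (aromatic): no H
  1 × C: 1 H
  1 × C: no H
  Total hydrogens = 12.
Molecular formula: C12H12

C12H12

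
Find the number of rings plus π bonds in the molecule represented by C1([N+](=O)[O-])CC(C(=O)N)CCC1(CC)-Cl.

Molecular formula from the SMILES: C9H15ClN2O3.
DoU = (2C + 2 + N − H − X)/2 = (2·9 + 2 + 2 − 15 − 1)/2 = 6/2 = 3.
(Structurally: 1 ring(s) + 2 π bond(s) = 3.)

3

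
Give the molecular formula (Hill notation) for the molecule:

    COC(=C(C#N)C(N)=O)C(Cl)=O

C6H5ClN2O3

Heavy atoms from the SMILES: 6 C, 1 Cl, 2 N, 3 O.
Implicit hydrogens by atom environment:
  5 × C: no H
  3 × O: no H
  1 × C: 3 H
  1 × Cl: no H
  1 × N: 2 H
  1 × N: no H
  Total hydrogens = 5.
Molecular formula: C6H5ClN2O3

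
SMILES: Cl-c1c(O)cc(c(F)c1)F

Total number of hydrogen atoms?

3

Hydrogens are implicit in SMILES; fill each atom to its normal valence:
  4 × C (aromatic): no H
  2 × C (aromatic): 1 H each → 2
  2 × F: no H
  1 × Cl: no H
  1 × O: 1 H
  Total hydrogens = 3.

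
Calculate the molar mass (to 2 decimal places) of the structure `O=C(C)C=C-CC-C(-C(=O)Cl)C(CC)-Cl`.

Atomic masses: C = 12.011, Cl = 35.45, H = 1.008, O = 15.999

251.15

Molecular formula: C11H16Cl2O2.
M = 11×12.011 + 2×35.45 + 16×1.008 + 2×15.999 = 251.15 g/mol.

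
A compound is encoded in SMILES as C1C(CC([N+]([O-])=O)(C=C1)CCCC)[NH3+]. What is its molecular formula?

Heavy atoms from the SMILES: 10 C, 2 N, 2 O.
Implicit hydrogens by atom environment:
  5 × C: 2 H each → 10
  3 × C: 1 H each → 3
  1 × C: 3 H
  1 × C: no H
  1 × N (charge +1): 3 H
  1 × N (charge +1): no H
  1 × O: no H
  1 × O (charge -1): no H
  Total hydrogens = 19.
Net charge +1.
Molecular formula: C10H19N2O2+

C10H19N2O2+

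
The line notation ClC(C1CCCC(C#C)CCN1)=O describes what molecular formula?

Heavy atoms from the SMILES: 10 C, 1 Cl, 1 N, 1 O.
Implicit hydrogens by atom environment:
  5 × C: 2 H each → 10
  3 × C: 1 H each → 3
  2 × C: no H
  1 × Cl: no H
  1 × N: 1 H
  1 × O: no H
  Total hydrogens = 14.
Molecular formula: C10H14ClNO

C10H14ClNO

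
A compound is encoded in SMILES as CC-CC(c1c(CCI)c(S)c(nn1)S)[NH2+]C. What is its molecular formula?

C11H19IN3S2+

Heavy atoms from the SMILES: 11 C, 1 I, 3 N, 2 S.
Implicit hydrogens by atom environment:
  4 × C: 2 H each → 8
  4 × C (aromatic): no H
  2 × C: 3 H each → 6
  2 × N (aromatic): no H
  2 × S: 1 H each → 2
  1 × C: 1 H
  1 × I: no H
  1 × N (charge +1): 2 H
  Total hydrogens = 19.
Net charge +1.
Molecular formula: C11H19IN3S2+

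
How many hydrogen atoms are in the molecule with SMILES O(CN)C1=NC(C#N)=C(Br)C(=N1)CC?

Hydrogens are implicit in SMILES; fill each atom to its normal valence:
  4 × C (aromatic): no H
  2 × C: 2 H each → 4
  2 × N (aromatic): no H
  1 × Br: no H
  1 × C: 3 H
  1 × C: no H
  1 × N: 2 H
  1 × N: no H
  1 × O: no H
  Total hydrogens = 9.

9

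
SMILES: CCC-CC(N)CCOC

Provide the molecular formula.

Heavy atoms from the SMILES: 8 C, 1 N, 1 O.
Implicit hydrogens by atom environment:
  5 × C: 2 H each → 10
  2 × C: 3 H each → 6
  1 × C: 1 H
  1 × N: 2 H
  1 × O: no H
  Total hydrogens = 19.
Molecular formula: C8H19NO

C8H19NO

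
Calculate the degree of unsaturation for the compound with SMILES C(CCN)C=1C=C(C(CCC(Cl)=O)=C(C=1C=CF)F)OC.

6

Molecular formula from the SMILES: C15H18ClF2NO2.
DoU = (2C + 2 + N − H − X)/2 = (2·15 + 2 + 1 − 18 − 3)/2 = 12/2 = 6.
(Structurally: 1 ring(s) + 5 π bond(s) = 6.)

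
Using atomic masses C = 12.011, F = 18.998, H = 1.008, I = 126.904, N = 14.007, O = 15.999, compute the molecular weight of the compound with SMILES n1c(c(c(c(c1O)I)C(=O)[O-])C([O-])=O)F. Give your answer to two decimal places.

324.99

Molecular formula: [C7HFINO5]2-.
M = 7×12.011 + 1×18.998 + 1×1.008 + 1×126.904 + 1×14.007 + 5×15.999 = 324.99 g/mol.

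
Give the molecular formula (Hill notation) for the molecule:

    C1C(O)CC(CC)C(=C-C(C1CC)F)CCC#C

C16H25FO

Heavy atoms from the SMILES: 16 C, 1 F, 1 O.
Implicit hydrogens by atom environment:
  6 × C: 2 H each → 12
  6 × C: 1 H each → 6
  2 × C: 3 H each → 6
  2 × C: no H
  1 × F: no H
  1 × O: 1 H
  Total hydrogens = 25.
Molecular formula: C16H25FO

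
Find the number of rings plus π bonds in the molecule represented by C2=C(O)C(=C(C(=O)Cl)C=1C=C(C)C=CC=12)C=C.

Molecular formula from the SMILES: C14H11ClO2.
DoU = (2C + 2 + N − H − X)/2 = (2·14 + 2 + 0 − 11 − 1)/2 = 18/2 = 9.
(Structurally: 2 ring(s) + 7 π bond(s) = 9.)

9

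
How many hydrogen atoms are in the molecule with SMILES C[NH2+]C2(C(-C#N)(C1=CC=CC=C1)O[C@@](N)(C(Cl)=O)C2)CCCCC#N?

22

Hydrogens are implicit in SMILES; fill each atom to its normal valence:
  6 × C: no H
  5 × C: 2 H each → 10
  5 × C (aromatic): 1 H each → 5
  2 × N: no H
  2 × O: no H
  1 × C: 3 H
  1 × C (aromatic): no H
  1 × Cl: no H
  1 × N (charge +1): 2 H
  1 × N: 2 H
  Total hydrogens = 22.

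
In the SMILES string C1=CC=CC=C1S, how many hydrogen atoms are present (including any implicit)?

6

Hydrogens are implicit in SMILES; fill each atom to its normal valence:
  5 × C (aromatic): 1 H each → 5
  1 × C (aromatic): no H
  1 × S: 1 H
  Total hydrogens = 6.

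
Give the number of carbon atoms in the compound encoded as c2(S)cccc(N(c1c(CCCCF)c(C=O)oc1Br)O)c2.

15

The symbol for carbon appears 15 times in the SMILES. Lowercase c denotes aromatic carbon and counts toward C.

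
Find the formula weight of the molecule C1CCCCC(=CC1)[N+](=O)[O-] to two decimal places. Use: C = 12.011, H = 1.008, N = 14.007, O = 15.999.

Molecular formula: C8H13NO2.
M = 8×12.011 + 13×1.008 + 1×14.007 + 2×15.999 = 155.20 g/mol.

155.20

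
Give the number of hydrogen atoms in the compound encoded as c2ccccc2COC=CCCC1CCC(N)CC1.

25

Hydrogens are implicit in SMILES; fill each atom to its normal valence:
  7 × C: 2 H each → 14
  5 × C (aromatic): 1 H each → 5
  4 × C: 1 H each → 4
  1 × C (aromatic): no H
  1 × N: 2 H
  1 × O: no H
  Total hydrogens = 25.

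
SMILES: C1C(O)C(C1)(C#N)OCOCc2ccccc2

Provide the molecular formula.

C13H15NO3

Heavy atoms from the SMILES: 13 C, 1 N, 3 O.
Implicit hydrogens by atom environment:
  5 × C (aromatic): 1 H each → 5
  4 × C: 2 H each → 8
  2 × C: no H
  2 × O: no H
  1 × C: 1 H
  1 × C (aromatic): no H
  1 × N: no H
  1 × O: 1 H
  Total hydrogens = 15.
Molecular formula: C13H15NO3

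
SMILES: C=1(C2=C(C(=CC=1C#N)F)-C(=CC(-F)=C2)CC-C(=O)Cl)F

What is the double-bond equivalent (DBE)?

10

Molecular formula from the SMILES: C14H7ClF3NO.
DoU = (2C + 2 + N − H − X)/2 = (2·14 + 2 + 1 − 7 − 4)/2 = 20/2 = 10.
(Structurally: 2 ring(s) + 8 π bond(s) = 10.)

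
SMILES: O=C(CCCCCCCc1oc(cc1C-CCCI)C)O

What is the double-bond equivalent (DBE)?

Molecular formula from the SMILES: C17H27IO3.
DoU = (2C + 2 + N − H − X)/2 = (2·17 + 2 + 0 − 27 − 1)/2 = 8/2 = 4.
(Structurally: 1 ring(s) + 3 π bond(s) = 4.)

4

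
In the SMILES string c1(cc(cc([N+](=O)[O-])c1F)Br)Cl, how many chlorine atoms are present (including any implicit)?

The symbol for chlorine appears 1 time in the SMILES.

1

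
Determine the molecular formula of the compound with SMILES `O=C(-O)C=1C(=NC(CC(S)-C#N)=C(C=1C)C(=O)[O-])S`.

C11H9N2O4S2-

Heavy atoms from the SMILES: 11 C, 2 N, 4 O, 2 S.
Implicit hydrogens by atom environment:
  5 × C (aromatic): no H
  3 × C: no H
  2 × O: no H
  2 × S: 1 H each → 2
  1 × C: 3 H
  1 × C: 2 H
  1 × C: 1 H
  1 × N (aromatic): no H
  1 × N: no H
  1 × O: 1 H
  1 × O (charge -1): no H
  Total hydrogens = 9.
Net charge -1.
Molecular formula: C11H9N2O4S2-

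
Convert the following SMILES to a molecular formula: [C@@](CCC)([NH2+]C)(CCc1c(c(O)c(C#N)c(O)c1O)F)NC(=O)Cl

Heavy atoms from the SMILES: 15 C, 1 Cl, 1 F, 3 N, 4 O.
Implicit hydrogens by atom environment:
  6 × C (aromatic): no H
  4 × C: 2 H each → 8
  3 × C: no H
  3 × O: 1 H each → 3
  2 × C: 3 H each → 6
  1 × Cl: no H
  1 × F: no H
  1 × N (charge +1): 2 H
  1 × N: 1 H
  1 × N: no H
  1 × O: no H
  Total hydrogens = 20.
Net charge +1.
Molecular formula: C15H20ClFN3O4+

C15H20ClFN3O4+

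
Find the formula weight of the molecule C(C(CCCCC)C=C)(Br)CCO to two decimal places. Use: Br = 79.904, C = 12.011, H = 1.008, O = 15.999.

Molecular formula: C11H21BrO.
M = 1×79.904 + 11×12.011 + 21×1.008 + 1×15.999 = 249.19 g/mol.

249.19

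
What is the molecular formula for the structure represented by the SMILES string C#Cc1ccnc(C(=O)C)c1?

Heavy atoms from the SMILES: 9 C, 1 N, 1 O.
Implicit hydrogens by atom environment:
  3 × C (aromatic): 1 H each → 3
  2 × C (aromatic): no H
  2 × C: no H
  1 × C: 3 H
  1 × C: 1 H
  1 × N (aromatic): no H
  1 × O: no H
  Total hydrogens = 7.
Molecular formula: C9H7NO

C9H7NO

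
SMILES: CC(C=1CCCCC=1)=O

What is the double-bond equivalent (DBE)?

Molecular formula from the SMILES: C8H12O.
DoU = (2C + 2 + N − H − X)/2 = (2·8 + 2 + 0 − 12 − 0)/2 = 6/2 = 3.
(Structurally: 1 ring(s) + 2 π bond(s) = 3.)

3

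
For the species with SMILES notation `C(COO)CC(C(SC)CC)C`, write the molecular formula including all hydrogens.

Heavy atoms from the SMILES: 9 C, 2 O, 1 S.
Implicit hydrogens by atom environment:
  4 × C: 2 H each → 8
  3 × C: 3 H each → 9
  2 × C: 1 H each → 2
  1 × O: 1 H
  1 × O: no H
  1 × S: no H
  Total hydrogens = 20.
Molecular formula: C9H20O2S

C9H20O2S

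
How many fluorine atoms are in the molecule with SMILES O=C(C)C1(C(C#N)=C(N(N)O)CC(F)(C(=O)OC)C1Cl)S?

The symbol for fluorine appears 1 time in the SMILES.

1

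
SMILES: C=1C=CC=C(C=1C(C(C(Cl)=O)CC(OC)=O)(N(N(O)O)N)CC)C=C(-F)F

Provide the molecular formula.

C16H20ClF2N3O5

Heavy atoms from the SMILES: 16 C, 1 Cl, 2 F, 3 N, 5 O.
Implicit hydrogens by atom environment:
  4 × C (aromatic): 1 H each → 4
  4 × C: no H
  3 × O: no H
  2 × C: 3 H each → 6
  2 × C: 2 H each → 4
  2 × C: 1 H each → 2
  2 × C (aromatic): no H
  2 × F: no H
  2 × N: no H
  2 × O: 1 H each → 2
  1 × Cl: no H
  1 × N: 2 H
  Total hydrogens = 20.
Molecular formula: C16H20ClF2N3O5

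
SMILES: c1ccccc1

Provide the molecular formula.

C6H6

Heavy atoms from the SMILES: 6 C.
Implicit hydrogens by atom environment:
  6 × C (aromatic): 1 H each → 6
  Total hydrogens = 6.
Molecular formula: C6H6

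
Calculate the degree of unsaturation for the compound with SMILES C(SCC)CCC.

Molecular formula from the SMILES: C6H14S.
DoU = (2C + 2 + N − H − X)/2 = (2·6 + 2 + 0 − 14 − 0)/2 = 0/2 = 0.
(Structurally: 0 ring(s) + 0 π bond(s) = 0.)

0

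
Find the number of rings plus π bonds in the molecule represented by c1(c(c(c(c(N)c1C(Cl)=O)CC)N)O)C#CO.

7

Molecular formula from the SMILES: C11H11ClN2O3.
DoU = (2C + 2 + N − H − X)/2 = (2·11 + 2 + 2 − 11 − 1)/2 = 14/2 = 7.
(Structurally: 1 ring(s) + 6 π bond(s) = 7.)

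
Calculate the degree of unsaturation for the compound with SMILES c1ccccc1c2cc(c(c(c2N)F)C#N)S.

10

Molecular formula from the SMILES: C13H9FN2S.
DoU = (2C + 2 + N − H − X)/2 = (2·13 + 2 + 2 − 9 − 1)/2 = 20/2 = 10.
(Structurally: 2 ring(s) + 8 π bond(s) = 10.)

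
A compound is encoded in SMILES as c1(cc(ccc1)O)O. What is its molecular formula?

C6H6O2

Heavy atoms from the SMILES: 6 C, 2 O.
Implicit hydrogens by atom environment:
  4 × C (aromatic): 1 H each → 4
  2 × C (aromatic): no H
  2 × O: 1 H each → 2
  Total hydrogens = 6.
Molecular formula: C6H6O2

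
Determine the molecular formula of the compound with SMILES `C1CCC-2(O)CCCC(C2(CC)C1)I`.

C12H21IO

Heavy atoms from the SMILES: 12 C, 1 I, 1 O.
Implicit hydrogens by atom environment:
  8 × C: 2 H each → 16
  2 × C: no H
  1 × C: 3 H
  1 × C: 1 H
  1 × I: no H
  1 × O: 1 H
  Total hydrogens = 21.
Molecular formula: C12H21IO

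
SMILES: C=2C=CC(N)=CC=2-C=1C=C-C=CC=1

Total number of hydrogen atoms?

11

Hydrogens are implicit in SMILES; fill each atom to its normal valence:
  9 × C (aromatic): 1 H each → 9
  3 × C (aromatic): no H
  1 × N: 2 H
  Total hydrogens = 11.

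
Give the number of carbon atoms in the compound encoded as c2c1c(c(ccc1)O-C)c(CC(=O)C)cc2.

14

The symbol for carbon appears 14 times in the SMILES. Lowercase c denotes aromatic carbon and counts toward C.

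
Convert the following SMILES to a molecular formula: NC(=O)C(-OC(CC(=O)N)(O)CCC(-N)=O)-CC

C10H19N3O5

Heavy atoms from the SMILES: 10 C, 3 N, 5 O.
Implicit hydrogens by atom environment:
  4 × C: 2 H each → 8
  4 × C: no H
  4 × O: no H
  3 × N: 2 H each → 6
  1 × C: 3 H
  1 × C: 1 H
  1 × O: 1 H
  Total hydrogens = 19.
Molecular formula: C10H19N3O5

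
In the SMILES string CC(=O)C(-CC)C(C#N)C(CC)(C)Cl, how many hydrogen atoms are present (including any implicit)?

Hydrogens are implicit in SMILES; fill each atom to its normal valence:
  4 × C: 3 H each → 12
  3 × C: no H
  2 × C: 2 H each → 4
  2 × C: 1 H each → 2
  1 × Cl: no H
  1 × N: no H
  1 × O: no H
  Total hydrogens = 18.

18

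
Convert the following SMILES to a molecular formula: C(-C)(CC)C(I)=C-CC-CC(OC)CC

C13H25IO

Heavy atoms from the SMILES: 13 C, 1 I, 1 O.
Implicit hydrogens by atom environment:
  5 × C: 2 H each → 10
  4 × C: 3 H each → 12
  3 × C: 1 H each → 3
  1 × C: no H
  1 × I: no H
  1 × O: no H
  Total hydrogens = 25.
Molecular formula: C13H25IO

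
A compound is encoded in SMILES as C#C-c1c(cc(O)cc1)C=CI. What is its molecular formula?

C10H7IO

Heavy atoms from the SMILES: 10 C, 1 I, 1 O.
Implicit hydrogens by atom environment:
  3 × C (aromatic): 1 H each → 3
  3 × C: 1 H each → 3
  3 × C (aromatic): no H
  1 × C: no H
  1 × I: no H
  1 × O: 1 H
  Total hydrogens = 7.
Molecular formula: C10H7IO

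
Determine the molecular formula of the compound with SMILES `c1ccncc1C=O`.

C6H5NO

Heavy atoms from the SMILES: 6 C, 1 N, 1 O.
Implicit hydrogens by atom environment:
  4 × C (aromatic): 1 H each → 4
  1 × C: 1 H
  1 × C (aromatic): no H
  1 × N (aromatic): no H
  1 × O: no H
  Total hydrogens = 5.
Molecular formula: C6H5NO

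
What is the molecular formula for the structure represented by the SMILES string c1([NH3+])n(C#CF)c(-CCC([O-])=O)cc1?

C9H9FN2O2

Heavy atoms from the SMILES: 9 C, 1 F, 2 N, 2 O.
Implicit hydrogens by atom environment:
  3 × C: no H
  2 × C: 2 H each → 4
  2 × C (aromatic): 1 H each → 2
  2 × C (aromatic): no H
  1 × F: no H
  1 × N (charge +1): 3 H
  1 × N (aromatic): no H
  1 × O: no H
  1 × O (charge -1): no H
  Total hydrogens = 9.
Molecular formula: C9H9FN2O2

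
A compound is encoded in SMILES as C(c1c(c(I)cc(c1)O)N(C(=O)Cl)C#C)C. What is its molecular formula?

Heavy atoms from the SMILES: 11 C, 1 Cl, 1 I, 1 N, 2 O.
Implicit hydrogens by atom environment:
  4 × C (aromatic): no H
  2 × C (aromatic): 1 H each → 2
  2 × C: no H
  1 × C: 3 H
  1 × C: 2 H
  1 × C: 1 H
  1 × Cl: no H
  1 × I: no H
  1 × N: no H
  1 × O: 1 H
  1 × O: no H
  Total hydrogens = 9.
Molecular formula: C11H9ClINO2

C11H9ClINO2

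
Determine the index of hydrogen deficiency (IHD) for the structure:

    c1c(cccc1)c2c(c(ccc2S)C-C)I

Molecular formula from the SMILES: C14H13IS.
DoU = (2C + 2 + N − H − X)/2 = (2·14 + 2 + 0 − 13 − 1)/2 = 16/2 = 8.
(Structurally: 2 ring(s) + 6 π bond(s) = 8.)

8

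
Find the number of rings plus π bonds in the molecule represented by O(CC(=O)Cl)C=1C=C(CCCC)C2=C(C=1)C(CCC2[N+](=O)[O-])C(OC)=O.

8

Molecular formula from the SMILES: C18H22ClNO6.
DoU = (2C + 2 + N − H − X)/2 = (2·18 + 2 + 1 − 22 − 1)/2 = 16/2 = 8.
(Structurally: 2 ring(s) + 6 π bond(s) = 8.)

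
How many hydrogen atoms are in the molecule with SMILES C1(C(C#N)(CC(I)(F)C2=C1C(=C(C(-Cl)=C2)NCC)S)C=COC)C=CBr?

Hydrogens are implicit in SMILES; fill each atom to its normal valence:
  5 × C: 1 H each → 5
  5 × C (aromatic): no H
  3 × C: no H
  2 × C: 3 H each → 6
  2 × C: 2 H each → 4
  1 × Br: no H
  1 × C (aromatic): 1 H
  1 × Cl: no H
  1 × F: no H
  1 × I: no H
  1 × N: 1 H
  1 × N: no H
  1 × O: no H
  1 × S: 1 H
  Total hydrogens = 18.

18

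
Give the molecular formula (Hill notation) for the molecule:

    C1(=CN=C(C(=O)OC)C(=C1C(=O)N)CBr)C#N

Heavy atoms from the SMILES: 1 Br, 10 C, 3 N, 3 O.
Implicit hydrogens by atom environment:
  4 × C (aromatic): no H
  3 × C: no H
  3 × O: no H
  1 × Br: no H
  1 × C: 3 H
  1 × C: 2 H
  1 × C (aromatic): 1 H
  1 × N: 2 H
  1 × N (aromatic): no H
  1 × N: no H
  Total hydrogens = 8.
Molecular formula: C10H8BrN3O3

C10H8BrN3O3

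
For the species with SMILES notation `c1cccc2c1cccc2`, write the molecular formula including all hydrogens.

Heavy atoms from the SMILES: 10 C.
Implicit hydrogens by atom environment:
  8 × C (aromatic): 1 H each → 8
  2 × C (aromatic): no H
  Total hydrogens = 8.
Molecular formula: C10H8

C10H8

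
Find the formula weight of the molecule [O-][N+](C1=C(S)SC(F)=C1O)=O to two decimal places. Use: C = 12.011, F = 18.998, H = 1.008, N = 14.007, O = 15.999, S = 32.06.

Molecular formula: C4H2FNO3S2.
M = 4×12.011 + 1×18.998 + 2×1.008 + 1×14.007 + 3×15.999 + 2×32.06 = 195.18 g/mol.

195.18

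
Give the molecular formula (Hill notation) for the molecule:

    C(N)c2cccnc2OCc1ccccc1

C13H14N2O

Heavy atoms from the SMILES: 13 C, 2 N, 1 O.
Implicit hydrogens by atom environment:
  8 × C (aromatic): 1 H each → 8
  3 × C (aromatic): no H
  2 × C: 2 H each → 4
  1 × N: 2 H
  1 × N (aromatic): no H
  1 × O: no H
  Total hydrogens = 14.
Molecular formula: C13H14N2O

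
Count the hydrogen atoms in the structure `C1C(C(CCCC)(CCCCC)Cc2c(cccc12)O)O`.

Hydrogens are implicit in SMILES; fill each atom to its normal valence:
  9 × C: 2 H each → 18
  3 × C (aromatic): 1 H each → 3
  3 × C (aromatic): no H
  2 × C: 3 H each → 6
  2 × O: 1 H each → 2
  1 × C: 1 H
  1 × C: no H
  Total hydrogens = 30.

30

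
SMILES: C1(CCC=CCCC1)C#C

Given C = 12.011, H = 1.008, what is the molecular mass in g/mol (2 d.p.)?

Molecular formula: C10H14.
M = 10×12.011 + 14×1.008 = 134.22 g/mol.

134.22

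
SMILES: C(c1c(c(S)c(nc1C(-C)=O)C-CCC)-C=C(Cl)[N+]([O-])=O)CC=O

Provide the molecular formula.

C16H19ClN2O4S

Heavy atoms from the SMILES: 16 C, 1 Cl, 2 N, 4 O, 1 S.
Implicit hydrogens by atom environment:
  5 × C: 2 H each → 10
  5 × C (aromatic): no H
  3 × O: no H
  2 × C: 3 H each → 6
  2 × C: 1 H each → 2
  2 × C: no H
  1 × Cl: no H
  1 × N (aromatic): no H
  1 × N (charge +1): no H
  1 × O (charge -1): no H
  1 × S: 1 H
  Total hydrogens = 19.
Molecular formula: C16H19ClN2O4S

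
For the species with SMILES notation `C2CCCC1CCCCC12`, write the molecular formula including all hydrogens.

C10H18

Heavy atoms from the SMILES: 10 C.
Implicit hydrogens by atom environment:
  8 × C: 2 H each → 16
  2 × C: 1 H each → 2
  Total hydrogens = 18.
Molecular formula: C10H18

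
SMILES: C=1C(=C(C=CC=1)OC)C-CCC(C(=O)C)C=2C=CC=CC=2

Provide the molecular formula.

Heavy atoms from the SMILES: 19 C, 2 O.
Implicit hydrogens by atom environment:
  9 × C (aromatic): 1 H each → 9
  3 × C: 2 H each → 6
  3 × C (aromatic): no H
  2 × C: 3 H each → 6
  2 × O: no H
  1 × C: 1 H
  1 × C: no H
  Total hydrogens = 22.
Molecular formula: C19H22O2

C19H22O2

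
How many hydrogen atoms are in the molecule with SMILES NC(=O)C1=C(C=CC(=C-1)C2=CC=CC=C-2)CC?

Hydrogens are implicit in SMILES; fill each atom to its normal valence:
  8 × C (aromatic): 1 H each → 8
  4 × C (aromatic): no H
  1 × C: 3 H
  1 × C: 2 H
  1 × C: no H
  1 × N: 2 H
  1 × O: no H
  Total hydrogens = 15.

15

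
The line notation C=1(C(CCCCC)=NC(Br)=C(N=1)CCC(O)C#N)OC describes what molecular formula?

C14H20BrN3O2

Heavy atoms from the SMILES: 1 Br, 14 C, 3 N, 2 O.
Implicit hydrogens by atom environment:
  6 × C: 2 H each → 12
  4 × C (aromatic): no H
  2 × C: 3 H each → 6
  2 × N (aromatic): no H
  1 × Br: no H
  1 × C: 1 H
  1 × C: no H
  1 × N: no H
  1 × O: 1 H
  1 × O: no H
  Total hydrogens = 20.
Molecular formula: C14H20BrN3O2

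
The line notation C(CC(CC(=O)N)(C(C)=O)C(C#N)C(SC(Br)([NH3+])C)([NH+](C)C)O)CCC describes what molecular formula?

Heavy atoms from the SMILES: 1 Br, 17 C, 4 N, 3 O, 1 S.
Implicit hydrogens by atom environment:
  6 × C: no H
  5 × C: 3 H each → 15
  5 × C: 2 H each → 10
  2 × O: no H
  1 × Br: no H
  1 × C: 1 H
  1 × N (charge +1): 3 H
  1 × N: 2 H
  1 × N (charge +1): 1 H
  1 × N: no H
  1 × O: 1 H
  1 × S: no H
  Total hydrogens = 33.
Net charge +2.
Molecular formula: [C17H33BrN4O3S]2+

[C17H33BrN4O3S]2+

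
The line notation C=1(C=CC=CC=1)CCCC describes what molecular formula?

Heavy atoms from the SMILES: 10 C.
Implicit hydrogens by atom environment:
  5 × C (aromatic): 1 H each → 5
  3 × C: 2 H each → 6
  1 × C: 3 H
  1 × C (aromatic): no H
  Total hydrogens = 14.
Molecular formula: C10H14

C10H14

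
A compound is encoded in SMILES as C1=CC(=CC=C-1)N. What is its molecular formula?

C6H7N

Heavy atoms from the SMILES: 6 C, 1 N.
Implicit hydrogens by atom environment:
  5 × C (aromatic): 1 H each → 5
  1 × C (aromatic): no H
  1 × N: 2 H
  Total hydrogens = 7.
Molecular formula: C6H7N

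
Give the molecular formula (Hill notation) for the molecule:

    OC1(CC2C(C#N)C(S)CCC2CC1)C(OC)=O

Heavy atoms from the SMILES: 13 C, 1 N, 3 O, 1 S.
Implicit hydrogens by atom environment:
  5 × C: 2 H each → 10
  4 × C: 1 H each → 4
  3 × C: no H
  2 × O: no H
  1 × C: 3 H
  1 × N: no H
  1 × O: 1 H
  1 × S: 1 H
  Total hydrogens = 19.
Molecular formula: C13H19NO3S

C13H19NO3S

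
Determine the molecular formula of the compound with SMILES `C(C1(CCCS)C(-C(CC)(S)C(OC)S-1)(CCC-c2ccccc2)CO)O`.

Heavy atoms from the SMILES: 21 C, 3 O, 3 S.
Implicit hydrogens by atom environment:
  9 × C: 2 H each → 18
  5 × C (aromatic): 1 H each → 5
  3 × C: no H
  2 × C: 3 H each → 6
  2 × O: 1 H each → 2
  2 × S: 1 H each → 2
  1 × C: 1 H
  1 × C (aromatic): no H
  1 × O: no H
  1 × S: no H
  Total hydrogens = 34.
Molecular formula: C21H34O3S3

C21H34O3S3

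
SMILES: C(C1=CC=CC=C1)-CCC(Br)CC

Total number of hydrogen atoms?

17

Hydrogens are implicit in SMILES; fill each atom to its normal valence:
  5 × C (aromatic): 1 H each → 5
  4 × C: 2 H each → 8
  1 × Br: no H
  1 × C: 3 H
  1 × C: 1 H
  1 × C (aromatic): no H
  Total hydrogens = 17.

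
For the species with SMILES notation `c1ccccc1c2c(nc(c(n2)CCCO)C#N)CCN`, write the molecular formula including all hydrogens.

C16H18N4O

Heavy atoms from the SMILES: 16 C, 4 N, 1 O.
Implicit hydrogens by atom environment:
  5 × C: 2 H each → 10
  5 × C (aromatic): 1 H each → 5
  5 × C (aromatic): no H
  2 × N (aromatic): no H
  1 × C: no H
  1 × N: 2 H
  1 × N: no H
  1 × O: 1 H
  Total hydrogens = 18.
Molecular formula: C16H18N4O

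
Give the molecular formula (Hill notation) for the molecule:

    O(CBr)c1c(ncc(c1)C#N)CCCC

Heavy atoms from the SMILES: 1 Br, 11 C, 2 N, 1 O.
Implicit hydrogens by atom environment:
  4 × C: 2 H each → 8
  3 × C (aromatic): no H
  2 × C (aromatic): 1 H each → 2
  1 × Br: no H
  1 × C: 3 H
  1 × C: no H
  1 × N (aromatic): no H
  1 × N: no H
  1 × O: no H
  Total hydrogens = 13.
Molecular formula: C11H13BrN2O

C11H13BrN2O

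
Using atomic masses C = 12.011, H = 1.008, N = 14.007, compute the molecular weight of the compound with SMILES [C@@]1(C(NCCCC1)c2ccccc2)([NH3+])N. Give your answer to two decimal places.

206.31

Molecular formula: C12H20N3+.
M = 12×12.011 + 20×1.008 + 3×14.007 = 206.31 g/mol.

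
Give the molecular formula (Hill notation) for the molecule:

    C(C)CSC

C4H10S

Heavy atoms from the SMILES: 4 C, 1 S.
Implicit hydrogens by atom environment:
  2 × C: 3 H each → 6
  2 × C: 2 H each → 4
  1 × S: no H
  Total hydrogens = 10.
Molecular formula: C4H10S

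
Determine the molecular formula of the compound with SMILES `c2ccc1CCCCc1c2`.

Heavy atoms from the SMILES: 10 C.
Implicit hydrogens by atom environment:
  4 × C: 2 H each → 8
  4 × C (aromatic): 1 H each → 4
  2 × C (aromatic): no H
  Total hydrogens = 12.
Molecular formula: C10H12

C10H12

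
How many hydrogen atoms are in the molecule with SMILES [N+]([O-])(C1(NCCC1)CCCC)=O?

Hydrogens are implicit in SMILES; fill each atom to its normal valence:
  6 × C: 2 H each → 12
  1 × C: 3 H
  1 × C: no H
  1 × N: 1 H
  1 × N (charge +1): no H
  1 × O: no H
  1 × O (charge -1): no H
  Total hydrogens = 16.

16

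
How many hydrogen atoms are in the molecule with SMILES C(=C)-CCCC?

Hydrogens are implicit in SMILES; fill each atom to its normal valence:
  4 × C: 2 H each → 8
  1 × C: 3 H
  1 × C: 1 H
  Total hydrogens = 12.

12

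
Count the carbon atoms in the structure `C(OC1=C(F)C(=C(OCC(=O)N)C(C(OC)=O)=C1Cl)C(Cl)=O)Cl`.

The symbol for carbon appears 12 times in the SMILES. (Cl is a single chlorine, not C + l.)

12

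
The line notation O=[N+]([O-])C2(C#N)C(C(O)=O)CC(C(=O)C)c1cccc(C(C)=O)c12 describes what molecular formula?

Heavy atoms from the SMILES: 16 C, 2 N, 6 O.
Implicit hydrogens by atom environment:
  5 × C: no H
  4 × O: no H
  3 × C (aromatic): 1 H each → 3
  3 × C (aromatic): no H
  2 × C: 3 H each → 6
  2 × C: 1 H each → 2
  1 × C: 2 H
  1 × N (charge +1): no H
  1 × N: no H
  1 × O: 1 H
  1 × O (charge -1): no H
  Total hydrogens = 14.
Molecular formula: C16H14N2O6

C16H14N2O6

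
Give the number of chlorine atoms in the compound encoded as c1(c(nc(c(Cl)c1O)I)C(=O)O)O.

The symbol for chlorine appears 1 time in the SMILES.

1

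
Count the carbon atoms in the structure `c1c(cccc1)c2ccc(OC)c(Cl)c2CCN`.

15

The symbol for carbon appears 15 times in the SMILES. Lowercase c denotes aromatic carbon and counts toward C.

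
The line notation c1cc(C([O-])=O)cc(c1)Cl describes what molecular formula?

Heavy atoms from the SMILES: 7 C, 1 Cl, 2 O.
Implicit hydrogens by atom environment:
  4 × C (aromatic): 1 H each → 4
  2 × C (aromatic): no H
  1 × C: no H
  1 × Cl: no H
  1 × O: no H
  1 × O (charge -1): no H
  Total hydrogens = 4.
Net charge -1.
Molecular formula: C7H4ClO2-

C7H4ClO2-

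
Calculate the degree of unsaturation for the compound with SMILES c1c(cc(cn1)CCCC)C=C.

Molecular formula from the SMILES: C11H15N.
DoU = (2C + 2 + N − H − X)/2 = (2·11 + 2 + 1 − 15 − 0)/2 = 10/2 = 5.
(Structurally: 1 ring(s) + 4 π bond(s) = 5.)

5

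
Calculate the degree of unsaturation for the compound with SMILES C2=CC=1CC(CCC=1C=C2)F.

Molecular formula from the SMILES: C10H11F.
DoU = (2C + 2 + N − H − X)/2 = (2·10 + 2 + 0 − 11 − 1)/2 = 10/2 = 5.
(Structurally: 2 ring(s) + 3 π bond(s) = 5.)

5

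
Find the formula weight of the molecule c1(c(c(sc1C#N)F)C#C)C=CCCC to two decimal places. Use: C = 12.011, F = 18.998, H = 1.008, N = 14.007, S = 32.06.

219.28

Molecular formula: C12H10FNS.
M = 12×12.011 + 1×18.998 + 10×1.008 + 1×14.007 + 1×32.06 = 219.28 g/mol.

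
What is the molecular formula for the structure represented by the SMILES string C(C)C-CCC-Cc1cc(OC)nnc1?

C12H20N2O

Heavy atoms from the SMILES: 12 C, 2 N, 1 O.
Implicit hydrogens by atom environment:
  6 × C: 2 H each → 12
  2 × C: 3 H each → 6
  2 × C (aromatic): 1 H each → 2
  2 × C (aromatic): no H
  2 × N (aromatic): no H
  1 × O: no H
  Total hydrogens = 20.
Molecular formula: C12H20N2O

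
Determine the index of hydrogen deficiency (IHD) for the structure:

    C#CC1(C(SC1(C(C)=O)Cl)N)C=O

Molecular formula from the SMILES: C8H8ClNO2S.
DoU = (2C + 2 + N − H − X)/2 = (2·8 + 2 + 1 − 8 − 1)/2 = 10/2 = 5.
(Structurally: 1 ring(s) + 4 π bond(s) = 5.)

5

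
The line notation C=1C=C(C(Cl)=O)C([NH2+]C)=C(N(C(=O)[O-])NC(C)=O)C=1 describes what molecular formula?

C11H12ClN3O4

Heavy atoms from the SMILES: 11 C, 1 Cl, 3 N, 4 O.
Implicit hydrogens by atom environment:
  3 × C (aromatic): 1 H each → 3
  3 × C (aromatic): no H
  3 × C: no H
  3 × O: no H
  2 × C: 3 H each → 6
  1 × Cl: no H
  1 × N (charge +1): 2 H
  1 × N: 1 H
  1 × N: no H
  1 × O (charge -1): no H
  Total hydrogens = 12.
Molecular formula: C11H12ClN3O4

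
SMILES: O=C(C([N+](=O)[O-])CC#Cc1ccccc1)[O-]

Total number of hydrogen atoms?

Hydrogens are implicit in SMILES; fill each atom to its normal valence:
  5 × C (aromatic): 1 H each → 5
  3 × C: no H
  2 × O: no H
  2 × O (charge -1): no H
  1 × C: 2 H
  1 × C: 1 H
  1 × C (aromatic): no H
  1 × N (charge +1): no H
  Total hydrogens = 8.

8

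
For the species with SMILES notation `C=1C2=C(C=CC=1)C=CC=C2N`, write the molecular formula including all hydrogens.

C10H9N

Heavy atoms from the SMILES: 10 C, 1 N.
Implicit hydrogens by atom environment:
  7 × C (aromatic): 1 H each → 7
  3 × C (aromatic): no H
  1 × N: 2 H
  Total hydrogens = 9.
Molecular formula: C10H9N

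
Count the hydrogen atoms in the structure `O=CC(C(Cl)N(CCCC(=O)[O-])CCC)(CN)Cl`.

Hydrogens are implicit in SMILES; fill each atom to its normal valence:
  6 × C: 2 H each → 12
  2 × C: 1 H each → 2
  2 × C: no H
  2 × Cl: no H
  2 × O: no H
  1 × C: 3 H
  1 × N: 2 H
  1 × N: no H
  1 × O (charge -1): no H
  Total hydrogens = 19.

19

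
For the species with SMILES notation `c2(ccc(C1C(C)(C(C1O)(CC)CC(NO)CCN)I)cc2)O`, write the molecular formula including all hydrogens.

Heavy atoms from the SMILES: 17 C, 1 I, 2 N, 3 O.
Implicit hydrogens by atom environment:
  4 × C: 2 H each → 8
  4 × C (aromatic): 1 H each → 4
  3 × C: 1 H each → 3
  3 × O: 1 H each → 3
  2 × C: 3 H each → 6
  2 × C: no H
  2 × C (aromatic): no H
  1 × I: no H
  1 × N: 2 H
  1 × N: 1 H
  Total hydrogens = 27.
Molecular formula: C17H27IN2O3

C17H27IN2O3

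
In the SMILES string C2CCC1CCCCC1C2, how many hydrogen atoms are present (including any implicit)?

18

Hydrogens are implicit in SMILES; fill each atom to its normal valence:
  8 × C: 2 H each → 16
  2 × C: 1 H each → 2
  Total hydrogens = 18.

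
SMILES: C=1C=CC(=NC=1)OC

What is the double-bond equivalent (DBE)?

4

Molecular formula from the SMILES: C6H7NO.
DoU = (2C + 2 + N − H − X)/2 = (2·6 + 2 + 1 − 7 − 0)/2 = 8/2 = 4.
(Structurally: 1 ring(s) + 3 π bond(s) = 4.)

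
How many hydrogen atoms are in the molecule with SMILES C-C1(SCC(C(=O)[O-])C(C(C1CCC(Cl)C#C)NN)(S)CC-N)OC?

27

Hydrogens are implicit in SMILES; fill each atom to its normal valence:
  5 × C: 2 H each → 10
  5 × C: 1 H each → 5
  4 × C: no H
  2 × C: 3 H each → 6
  2 × N: 2 H each → 4
  2 × O: no H
  1 × Cl: no H
  1 × N: 1 H
  1 × O (charge -1): no H
  1 × S: 1 H
  1 × S: no H
  Total hydrogens = 27.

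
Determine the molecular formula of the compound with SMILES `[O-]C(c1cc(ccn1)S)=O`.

C6H4NO2S-

Heavy atoms from the SMILES: 6 C, 1 N, 2 O, 1 S.
Implicit hydrogens by atom environment:
  3 × C (aromatic): 1 H each → 3
  2 × C (aromatic): no H
  1 × C: no H
  1 × N (aromatic): no H
  1 × O: no H
  1 × O (charge -1): no H
  1 × S: 1 H
  Total hydrogens = 4.
Net charge -1.
Molecular formula: C6H4NO2S-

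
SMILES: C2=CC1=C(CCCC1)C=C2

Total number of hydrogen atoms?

12

Hydrogens are implicit in SMILES; fill each atom to its normal valence:
  4 × C: 2 H each → 8
  4 × C (aromatic): 1 H each → 4
  2 × C (aromatic): no H
  Total hydrogens = 12.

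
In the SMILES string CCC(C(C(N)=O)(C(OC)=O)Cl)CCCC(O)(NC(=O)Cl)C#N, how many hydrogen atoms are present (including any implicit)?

Hydrogens are implicit in SMILES; fill each atom to its normal valence:
  6 × C: no H
  4 × C: 2 H each → 8
  4 × O: no H
  2 × C: 3 H each → 6
  2 × Cl: no H
  1 × C: 1 H
  1 × N: 2 H
  1 × N: 1 H
  1 × N: no H
  1 × O: 1 H
  Total hydrogens = 19.

19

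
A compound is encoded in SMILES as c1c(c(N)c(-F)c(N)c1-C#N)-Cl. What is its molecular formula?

Heavy atoms from the SMILES: 7 C, 1 Cl, 1 F, 3 N.
Implicit hydrogens by atom environment:
  5 × C (aromatic): no H
  2 × N: 2 H each → 4
  1 × C (aromatic): 1 H
  1 × C: no H
  1 × Cl: no H
  1 × F: no H
  1 × N: no H
  Total hydrogens = 5.
Molecular formula: C7H5ClFN3

C7H5ClFN3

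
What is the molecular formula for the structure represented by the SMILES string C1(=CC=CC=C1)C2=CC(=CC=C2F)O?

Heavy atoms from the SMILES: 12 C, 1 F, 1 O.
Implicit hydrogens by atom environment:
  8 × C (aromatic): 1 H each → 8
  4 × C (aromatic): no H
  1 × F: no H
  1 × O: 1 H
  Total hydrogens = 9.
Molecular formula: C12H9FO

C12H9FO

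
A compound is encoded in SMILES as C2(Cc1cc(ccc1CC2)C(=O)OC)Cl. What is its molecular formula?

C12H13ClO2

Heavy atoms from the SMILES: 12 C, 1 Cl, 2 O.
Implicit hydrogens by atom environment:
  3 × C: 2 H each → 6
  3 × C (aromatic): 1 H each → 3
  3 × C (aromatic): no H
  2 × O: no H
  1 × C: 3 H
  1 × C: 1 H
  1 × C: no H
  1 × Cl: no H
  Total hydrogens = 13.
Molecular formula: C12H13ClO2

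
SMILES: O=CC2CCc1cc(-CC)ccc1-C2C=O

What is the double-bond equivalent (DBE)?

7

Molecular formula from the SMILES: C14H16O2.
DoU = (2C + 2 + N − H − X)/2 = (2·14 + 2 + 0 − 16 − 0)/2 = 14/2 = 7.
(Structurally: 2 ring(s) + 5 π bond(s) = 7.)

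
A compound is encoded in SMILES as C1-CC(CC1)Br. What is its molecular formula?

C5H9Br

Heavy atoms from the SMILES: 1 Br, 5 C.
Implicit hydrogens by atom environment:
  4 × C: 2 H each → 8
  1 × Br: no H
  1 × C: 1 H
  Total hydrogens = 9.
Molecular formula: C5H9Br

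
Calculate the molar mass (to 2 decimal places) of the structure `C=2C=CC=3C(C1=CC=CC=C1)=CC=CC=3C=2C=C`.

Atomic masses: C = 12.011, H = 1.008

230.31

Molecular formula: C18H14.
M = 18×12.011 + 14×1.008 = 230.31 g/mol.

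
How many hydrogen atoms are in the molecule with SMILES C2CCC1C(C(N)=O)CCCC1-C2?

19

Hydrogens are implicit in SMILES; fill each atom to its normal valence:
  7 × C: 2 H each → 14
  3 × C: 1 H each → 3
  1 × C: no H
  1 × N: 2 H
  1 × O: no H
  Total hydrogens = 19.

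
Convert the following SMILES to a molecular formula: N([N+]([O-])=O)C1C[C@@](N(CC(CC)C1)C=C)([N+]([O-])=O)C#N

Heavy atoms from the SMILES: 11 C, 5 N, 4 O.
Implicit hydrogens by atom environment:
  5 × C: 2 H each → 10
  3 × C: 1 H each → 3
  2 × C: no H
  2 × N: no H
  2 × N (charge +1): no H
  2 × O: no H
  2 × O (charge -1): no H
  1 × C: 3 H
  1 × N: 1 H
  Total hydrogens = 17.
Molecular formula: C11H17N5O4

C11H17N5O4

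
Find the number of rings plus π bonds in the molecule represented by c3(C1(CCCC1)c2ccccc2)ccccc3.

9

Molecular formula from the SMILES: C17H18.
DoU = (2C + 2 + N − H − X)/2 = (2·17 + 2 + 0 − 18 − 0)/2 = 18/2 = 9.
(Structurally: 3 ring(s) + 6 π bond(s) = 9.)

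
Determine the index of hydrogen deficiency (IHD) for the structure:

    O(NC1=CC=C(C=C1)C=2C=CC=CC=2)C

Molecular formula from the SMILES: C13H13NO.
DoU = (2C + 2 + N − H − X)/2 = (2·13 + 2 + 1 − 13 − 0)/2 = 16/2 = 8.
(Structurally: 2 ring(s) + 6 π bond(s) = 8.)

8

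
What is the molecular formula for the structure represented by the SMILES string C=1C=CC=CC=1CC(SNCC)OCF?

C11H16FNOS

Heavy atoms from the SMILES: 11 C, 1 F, 1 N, 1 O, 1 S.
Implicit hydrogens by atom environment:
  5 × C (aromatic): 1 H each → 5
  3 × C: 2 H each → 6
  1 × C: 3 H
  1 × C: 1 H
  1 × C (aromatic): no H
  1 × F: no H
  1 × N: 1 H
  1 × O: no H
  1 × S: no H
  Total hydrogens = 16.
Molecular formula: C11H16FNOS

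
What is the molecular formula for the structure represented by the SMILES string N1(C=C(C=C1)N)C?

Heavy atoms from the SMILES: 5 C, 2 N.
Implicit hydrogens by atom environment:
  3 × C (aromatic): 1 H each → 3
  1 × C: 3 H
  1 × C (aromatic): no H
  1 × N: 2 H
  1 × N (aromatic): no H
  Total hydrogens = 8.
Molecular formula: C5H8N2

C5H8N2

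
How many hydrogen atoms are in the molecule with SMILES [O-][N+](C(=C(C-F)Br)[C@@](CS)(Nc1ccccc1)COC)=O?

16

Hydrogens are implicit in SMILES; fill each atom to its normal valence:
  5 × C (aromatic): 1 H each → 5
  3 × C: 2 H each → 6
  3 × C: no H
  2 × O: no H
  1 × Br: no H
  1 × C: 3 H
  1 × C (aromatic): no H
  1 × F: no H
  1 × N: 1 H
  1 × N (charge +1): no H
  1 × O (charge -1): no H
  1 × S: 1 H
  Total hydrogens = 16.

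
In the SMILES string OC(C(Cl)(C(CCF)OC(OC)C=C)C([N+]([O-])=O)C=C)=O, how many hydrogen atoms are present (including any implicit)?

17

Hydrogens are implicit in SMILES; fill each atom to its normal valence:
  5 × C: 1 H each → 5
  4 × C: 2 H each → 8
  4 × O: no H
  2 × C: no H
  1 × C: 3 H
  1 × Cl: no H
  1 × F: no H
  1 × N (charge +1): no H
  1 × O: 1 H
  1 × O (charge -1): no H
  Total hydrogens = 17.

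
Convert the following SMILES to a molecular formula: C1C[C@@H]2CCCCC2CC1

C10H18

Heavy atoms from the SMILES: 10 C.
Implicit hydrogens by atom environment:
  8 × C: 2 H each → 16
  2 × C: 1 H each → 2
  Total hydrogens = 18.
Molecular formula: C10H18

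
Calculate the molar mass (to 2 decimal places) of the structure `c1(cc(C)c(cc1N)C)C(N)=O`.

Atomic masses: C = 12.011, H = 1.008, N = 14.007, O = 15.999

164.21

Molecular formula: C9H12N2O.
M = 9×12.011 + 12×1.008 + 2×14.007 + 1×15.999 = 164.21 g/mol.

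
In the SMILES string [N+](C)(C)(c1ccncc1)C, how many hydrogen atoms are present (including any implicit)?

Hydrogens are implicit in SMILES; fill each atom to its normal valence:
  4 × C (aromatic): 1 H each → 4
  3 × C: 3 H each → 9
  1 × C (aromatic): no H
  1 × N (aromatic): no H
  1 × N (charge +1): no H
  Total hydrogens = 13.

13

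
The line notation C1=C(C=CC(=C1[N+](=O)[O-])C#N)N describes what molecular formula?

Heavy atoms from the SMILES: 7 C, 3 N, 2 O.
Implicit hydrogens by atom environment:
  3 × C (aromatic): 1 H each → 3
  3 × C (aromatic): no H
  1 × C: no H
  1 × N: 2 H
  1 × N (charge +1): no H
  1 × N: no H
  1 × O: no H
  1 × O (charge -1): no H
  Total hydrogens = 5.
Molecular formula: C7H5N3O2

C7H5N3O2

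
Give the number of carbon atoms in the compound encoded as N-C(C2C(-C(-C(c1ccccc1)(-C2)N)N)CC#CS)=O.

The symbol for carbon appears 15 times in the SMILES. Lowercase c denotes aromatic carbon and counts toward C.

15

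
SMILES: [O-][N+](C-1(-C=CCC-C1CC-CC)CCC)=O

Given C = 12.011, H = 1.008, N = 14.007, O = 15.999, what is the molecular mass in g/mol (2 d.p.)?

225.33

Molecular formula: C13H23NO2.
M = 13×12.011 + 23×1.008 + 1×14.007 + 2×15.999 = 225.33 g/mol.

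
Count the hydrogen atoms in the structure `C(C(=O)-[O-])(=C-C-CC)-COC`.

Hydrogens are implicit in SMILES; fill each atom to its normal valence:
  3 × C: 2 H each → 6
  2 × C: 3 H each → 6
  2 × C: no H
  2 × O: no H
  1 × C: 1 H
  1 × O (charge -1): no H
  Total hydrogens = 13.

13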